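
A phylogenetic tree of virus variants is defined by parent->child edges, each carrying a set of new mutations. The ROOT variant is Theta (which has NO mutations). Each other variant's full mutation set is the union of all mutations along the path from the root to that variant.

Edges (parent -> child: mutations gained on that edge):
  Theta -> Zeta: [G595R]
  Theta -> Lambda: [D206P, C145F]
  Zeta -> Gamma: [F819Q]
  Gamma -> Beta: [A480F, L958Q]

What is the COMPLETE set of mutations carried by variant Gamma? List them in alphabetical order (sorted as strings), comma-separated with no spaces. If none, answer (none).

Answer: F819Q,G595R

Derivation:
At Theta: gained [] -> total []
At Zeta: gained ['G595R'] -> total ['G595R']
At Gamma: gained ['F819Q'] -> total ['F819Q', 'G595R']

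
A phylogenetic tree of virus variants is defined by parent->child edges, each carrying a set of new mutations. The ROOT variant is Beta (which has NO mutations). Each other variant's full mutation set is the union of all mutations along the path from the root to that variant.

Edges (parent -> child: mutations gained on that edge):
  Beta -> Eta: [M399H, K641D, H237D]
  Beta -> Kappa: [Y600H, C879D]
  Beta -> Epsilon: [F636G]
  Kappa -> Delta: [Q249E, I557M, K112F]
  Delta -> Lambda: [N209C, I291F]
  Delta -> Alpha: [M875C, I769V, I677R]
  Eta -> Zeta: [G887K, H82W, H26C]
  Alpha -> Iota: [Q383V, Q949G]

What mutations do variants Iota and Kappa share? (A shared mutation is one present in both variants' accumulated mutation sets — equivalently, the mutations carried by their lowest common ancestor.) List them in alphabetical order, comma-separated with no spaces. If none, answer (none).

Answer: C879D,Y600H

Derivation:
Accumulating mutations along path to Iota:
  At Beta: gained [] -> total []
  At Kappa: gained ['Y600H', 'C879D'] -> total ['C879D', 'Y600H']
  At Delta: gained ['Q249E', 'I557M', 'K112F'] -> total ['C879D', 'I557M', 'K112F', 'Q249E', 'Y600H']
  At Alpha: gained ['M875C', 'I769V', 'I677R'] -> total ['C879D', 'I557M', 'I677R', 'I769V', 'K112F', 'M875C', 'Q249E', 'Y600H']
  At Iota: gained ['Q383V', 'Q949G'] -> total ['C879D', 'I557M', 'I677R', 'I769V', 'K112F', 'M875C', 'Q249E', 'Q383V', 'Q949G', 'Y600H']
Mutations(Iota) = ['C879D', 'I557M', 'I677R', 'I769V', 'K112F', 'M875C', 'Q249E', 'Q383V', 'Q949G', 'Y600H']
Accumulating mutations along path to Kappa:
  At Beta: gained [] -> total []
  At Kappa: gained ['Y600H', 'C879D'] -> total ['C879D', 'Y600H']
Mutations(Kappa) = ['C879D', 'Y600H']
Intersection: ['C879D', 'I557M', 'I677R', 'I769V', 'K112F', 'M875C', 'Q249E', 'Q383V', 'Q949G', 'Y600H'] ∩ ['C879D', 'Y600H'] = ['C879D', 'Y600H']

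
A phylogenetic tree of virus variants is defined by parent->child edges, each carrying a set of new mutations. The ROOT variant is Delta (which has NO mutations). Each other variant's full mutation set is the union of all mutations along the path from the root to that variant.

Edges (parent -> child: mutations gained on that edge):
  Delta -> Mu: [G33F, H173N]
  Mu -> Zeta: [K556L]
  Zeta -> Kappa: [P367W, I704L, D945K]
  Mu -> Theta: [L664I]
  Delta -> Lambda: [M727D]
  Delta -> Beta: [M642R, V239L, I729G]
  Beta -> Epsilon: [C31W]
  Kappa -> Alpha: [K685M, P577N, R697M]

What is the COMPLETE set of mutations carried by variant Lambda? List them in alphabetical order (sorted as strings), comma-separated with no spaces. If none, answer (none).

At Delta: gained [] -> total []
At Lambda: gained ['M727D'] -> total ['M727D']

Answer: M727D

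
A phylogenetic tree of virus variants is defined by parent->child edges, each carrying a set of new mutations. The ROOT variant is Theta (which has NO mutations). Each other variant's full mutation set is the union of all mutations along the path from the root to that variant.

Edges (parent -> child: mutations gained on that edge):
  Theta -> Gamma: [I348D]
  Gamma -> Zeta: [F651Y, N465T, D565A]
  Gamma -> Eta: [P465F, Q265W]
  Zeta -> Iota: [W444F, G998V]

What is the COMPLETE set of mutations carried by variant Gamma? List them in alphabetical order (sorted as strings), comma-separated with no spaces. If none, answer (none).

At Theta: gained [] -> total []
At Gamma: gained ['I348D'] -> total ['I348D']

Answer: I348D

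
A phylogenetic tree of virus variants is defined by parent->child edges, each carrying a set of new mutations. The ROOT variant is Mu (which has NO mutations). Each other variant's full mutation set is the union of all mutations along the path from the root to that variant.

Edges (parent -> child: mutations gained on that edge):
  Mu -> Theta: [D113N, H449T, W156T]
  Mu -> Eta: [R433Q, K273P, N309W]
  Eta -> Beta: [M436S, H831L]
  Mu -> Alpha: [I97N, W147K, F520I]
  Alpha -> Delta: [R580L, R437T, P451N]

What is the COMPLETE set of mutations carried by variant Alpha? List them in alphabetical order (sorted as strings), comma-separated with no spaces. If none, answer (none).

Answer: F520I,I97N,W147K

Derivation:
At Mu: gained [] -> total []
At Alpha: gained ['I97N', 'W147K', 'F520I'] -> total ['F520I', 'I97N', 'W147K']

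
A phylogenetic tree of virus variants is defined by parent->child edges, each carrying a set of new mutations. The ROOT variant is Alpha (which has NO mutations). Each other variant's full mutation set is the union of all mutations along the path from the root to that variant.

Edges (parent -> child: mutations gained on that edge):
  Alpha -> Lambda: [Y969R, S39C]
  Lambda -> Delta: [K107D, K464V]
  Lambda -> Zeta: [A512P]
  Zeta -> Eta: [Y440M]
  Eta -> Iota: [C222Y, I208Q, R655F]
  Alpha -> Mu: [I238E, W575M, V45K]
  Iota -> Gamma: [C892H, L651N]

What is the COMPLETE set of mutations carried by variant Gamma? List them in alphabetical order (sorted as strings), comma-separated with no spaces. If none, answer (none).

At Alpha: gained [] -> total []
At Lambda: gained ['Y969R', 'S39C'] -> total ['S39C', 'Y969R']
At Zeta: gained ['A512P'] -> total ['A512P', 'S39C', 'Y969R']
At Eta: gained ['Y440M'] -> total ['A512P', 'S39C', 'Y440M', 'Y969R']
At Iota: gained ['C222Y', 'I208Q', 'R655F'] -> total ['A512P', 'C222Y', 'I208Q', 'R655F', 'S39C', 'Y440M', 'Y969R']
At Gamma: gained ['C892H', 'L651N'] -> total ['A512P', 'C222Y', 'C892H', 'I208Q', 'L651N', 'R655F', 'S39C', 'Y440M', 'Y969R']

Answer: A512P,C222Y,C892H,I208Q,L651N,R655F,S39C,Y440M,Y969R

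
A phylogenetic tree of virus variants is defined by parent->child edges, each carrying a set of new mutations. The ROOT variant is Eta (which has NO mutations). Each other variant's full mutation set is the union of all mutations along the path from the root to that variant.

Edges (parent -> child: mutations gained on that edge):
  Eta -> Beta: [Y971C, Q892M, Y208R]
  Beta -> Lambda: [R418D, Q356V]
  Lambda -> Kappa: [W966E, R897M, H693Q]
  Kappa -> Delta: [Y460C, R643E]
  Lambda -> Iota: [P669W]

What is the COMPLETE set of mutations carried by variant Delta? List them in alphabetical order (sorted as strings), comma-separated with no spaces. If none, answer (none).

Answer: H693Q,Q356V,Q892M,R418D,R643E,R897M,W966E,Y208R,Y460C,Y971C

Derivation:
At Eta: gained [] -> total []
At Beta: gained ['Y971C', 'Q892M', 'Y208R'] -> total ['Q892M', 'Y208R', 'Y971C']
At Lambda: gained ['R418D', 'Q356V'] -> total ['Q356V', 'Q892M', 'R418D', 'Y208R', 'Y971C']
At Kappa: gained ['W966E', 'R897M', 'H693Q'] -> total ['H693Q', 'Q356V', 'Q892M', 'R418D', 'R897M', 'W966E', 'Y208R', 'Y971C']
At Delta: gained ['Y460C', 'R643E'] -> total ['H693Q', 'Q356V', 'Q892M', 'R418D', 'R643E', 'R897M', 'W966E', 'Y208R', 'Y460C', 'Y971C']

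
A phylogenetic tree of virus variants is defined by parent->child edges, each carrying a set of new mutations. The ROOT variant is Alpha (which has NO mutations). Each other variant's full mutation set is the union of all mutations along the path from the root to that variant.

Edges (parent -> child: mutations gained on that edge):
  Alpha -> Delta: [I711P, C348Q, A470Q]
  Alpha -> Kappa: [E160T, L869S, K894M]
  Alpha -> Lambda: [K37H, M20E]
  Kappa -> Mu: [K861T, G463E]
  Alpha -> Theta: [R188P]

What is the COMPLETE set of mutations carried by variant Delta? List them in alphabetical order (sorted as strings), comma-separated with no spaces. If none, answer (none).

At Alpha: gained [] -> total []
At Delta: gained ['I711P', 'C348Q', 'A470Q'] -> total ['A470Q', 'C348Q', 'I711P']

Answer: A470Q,C348Q,I711P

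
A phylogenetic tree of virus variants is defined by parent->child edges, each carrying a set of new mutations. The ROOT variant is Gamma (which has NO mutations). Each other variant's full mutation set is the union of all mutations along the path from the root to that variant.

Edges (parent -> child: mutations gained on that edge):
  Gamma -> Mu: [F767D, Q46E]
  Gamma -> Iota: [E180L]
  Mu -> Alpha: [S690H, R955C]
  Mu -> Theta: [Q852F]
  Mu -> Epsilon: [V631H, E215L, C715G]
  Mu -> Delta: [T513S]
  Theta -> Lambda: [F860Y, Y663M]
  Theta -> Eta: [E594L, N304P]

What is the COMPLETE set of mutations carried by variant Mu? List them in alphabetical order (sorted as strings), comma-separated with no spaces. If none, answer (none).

Answer: F767D,Q46E

Derivation:
At Gamma: gained [] -> total []
At Mu: gained ['F767D', 'Q46E'] -> total ['F767D', 'Q46E']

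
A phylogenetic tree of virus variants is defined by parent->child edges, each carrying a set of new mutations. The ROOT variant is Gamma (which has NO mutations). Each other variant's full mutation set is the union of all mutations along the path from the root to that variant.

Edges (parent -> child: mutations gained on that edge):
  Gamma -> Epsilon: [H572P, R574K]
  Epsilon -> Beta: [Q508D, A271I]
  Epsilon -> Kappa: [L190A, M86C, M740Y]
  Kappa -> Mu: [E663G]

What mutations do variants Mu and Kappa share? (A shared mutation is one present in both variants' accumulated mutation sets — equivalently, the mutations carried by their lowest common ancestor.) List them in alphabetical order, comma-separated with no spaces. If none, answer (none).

Answer: H572P,L190A,M740Y,M86C,R574K

Derivation:
Accumulating mutations along path to Mu:
  At Gamma: gained [] -> total []
  At Epsilon: gained ['H572P', 'R574K'] -> total ['H572P', 'R574K']
  At Kappa: gained ['L190A', 'M86C', 'M740Y'] -> total ['H572P', 'L190A', 'M740Y', 'M86C', 'R574K']
  At Mu: gained ['E663G'] -> total ['E663G', 'H572P', 'L190A', 'M740Y', 'M86C', 'R574K']
Mutations(Mu) = ['E663G', 'H572P', 'L190A', 'M740Y', 'M86C', 'R574K']
Accumulating mutations along path to Kappa:
  At Gamma: gained [] -> total []
  At Epsilon: gained ['H572P', 'R574K'] -> total ['H572P', 'R574K']
  At Kappa: gained ['L190A', 'M86C', 'M740Y'] -> total ['H572P', 'L190A', 'M740Y', 'M86C', 'R574K']
Mutations(Kappa) = ['H572P', 'L190A', 'M740Y', 'M86C', 'R574K']
Intersection: ['E663G', 'H572P', 'L190A', 'M740Y', 'M86C', 'R574K'] ∩ ['H572P', 'L190A', 'M740Y', 'M86C', 'R574K'] = ['H572P', 'L190A', 'M740Y', 'M86C', 'R574K']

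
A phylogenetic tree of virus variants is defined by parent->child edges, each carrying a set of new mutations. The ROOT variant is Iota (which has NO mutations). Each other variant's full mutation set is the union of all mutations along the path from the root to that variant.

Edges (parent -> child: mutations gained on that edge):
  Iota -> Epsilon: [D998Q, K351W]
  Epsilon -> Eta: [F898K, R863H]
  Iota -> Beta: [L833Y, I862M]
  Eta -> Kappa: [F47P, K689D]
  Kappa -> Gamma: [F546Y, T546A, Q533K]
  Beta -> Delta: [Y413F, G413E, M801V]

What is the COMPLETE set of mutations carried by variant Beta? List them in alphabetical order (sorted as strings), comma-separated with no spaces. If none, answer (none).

At Iota: gained [] -> total []
At Beta: gained ['L833Y', 'I862M'] -> total ['I862M', 'L833Y']

Answer: I862M,L833Y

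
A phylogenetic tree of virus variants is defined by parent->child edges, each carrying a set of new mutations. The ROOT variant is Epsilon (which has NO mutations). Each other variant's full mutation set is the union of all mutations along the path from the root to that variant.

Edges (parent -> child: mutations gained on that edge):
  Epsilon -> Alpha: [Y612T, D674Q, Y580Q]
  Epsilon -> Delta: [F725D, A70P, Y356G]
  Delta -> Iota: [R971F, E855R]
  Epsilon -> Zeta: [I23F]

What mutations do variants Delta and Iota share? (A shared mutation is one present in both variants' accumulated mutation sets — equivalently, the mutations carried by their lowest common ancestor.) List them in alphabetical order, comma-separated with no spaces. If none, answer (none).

Answer: A70P,F725D,Y356G

Derivation:
Accumulating mutations along path to Delta:
  At Epsilon: gained [] -> total []
  At Delta: gained ['F725D', 'A70P', 'Y356G'] -> total ['A70P', 'F725D', 'Y356G']
Mutations(Delta) = ['A70P', 'F725D', 'Y356G']
Accumulating mutations along path to Iota:
  At Epsilon: gained [] -> total []
  At Delta: gained ['F725D', 'A70P', 'Y356G'] -> total ['A70P', 'F725D', 'Y356G']
  At Iota: gained ['R971F', 'E855R'] -> total ['A70P', 'E855R', 'F725D', 'R971F', 'Y356G']
Mutations(Iota) = ['A70P', 'E855R', 'F725D', 'R971F', 'Y356G']
Intersection: ['A70P', 'F725D', 'Y356G'] ∩ ['A70P', 'E855R', 'F725D', 'R971F', 'Y356G'] = ['A70P', 'F725D', 'Y356G']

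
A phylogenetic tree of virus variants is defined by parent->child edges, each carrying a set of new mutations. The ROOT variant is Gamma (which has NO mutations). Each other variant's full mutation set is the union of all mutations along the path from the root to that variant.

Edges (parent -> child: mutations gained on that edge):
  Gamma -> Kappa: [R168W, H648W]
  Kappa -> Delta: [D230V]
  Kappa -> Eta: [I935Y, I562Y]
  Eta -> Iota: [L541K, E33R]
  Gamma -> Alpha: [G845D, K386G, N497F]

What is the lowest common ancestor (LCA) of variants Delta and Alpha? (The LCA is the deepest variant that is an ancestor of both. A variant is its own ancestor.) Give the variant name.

Answer: Gamma

Derivation:
Path from root to Delta: Gamma -> Kappa -> Delta
  ancestors of Delta: {Gamma, Kappa, Delta}
Path from root to Alpha: Gamma -> Alpha
  ancestors of Alpha: {Gamma, Alpha}
Common ancestors: {Gamma}
Walk up from Alpha: Alpha (not in ancestors of Delta), Gamma (in ancestors of Delta)
Deepest common ancestor (LCA) = Gamma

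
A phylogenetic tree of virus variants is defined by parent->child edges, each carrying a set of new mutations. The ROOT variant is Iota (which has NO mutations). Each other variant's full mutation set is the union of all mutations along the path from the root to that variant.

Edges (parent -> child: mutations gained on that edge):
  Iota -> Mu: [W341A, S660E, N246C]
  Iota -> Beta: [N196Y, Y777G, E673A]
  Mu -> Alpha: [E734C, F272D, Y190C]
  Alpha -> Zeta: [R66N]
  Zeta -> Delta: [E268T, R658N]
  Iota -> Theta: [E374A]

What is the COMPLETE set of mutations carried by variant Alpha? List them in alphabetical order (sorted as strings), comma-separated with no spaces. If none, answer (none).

At Iota: gained [] -> total []
At Mu: gained ['W341A', 'S660E', 'N246C'] -> total ['N246C', 'S660E', 'W341A']
At Alpha: gained ['E734C', 'F272D', 'Y190C'] -> total ['E734C', 'F272D', 'N246C', 'S660E', 'W341A', 'Y190C']

Answer: E734C,F272D,N246C,S660E,W341A,Y190C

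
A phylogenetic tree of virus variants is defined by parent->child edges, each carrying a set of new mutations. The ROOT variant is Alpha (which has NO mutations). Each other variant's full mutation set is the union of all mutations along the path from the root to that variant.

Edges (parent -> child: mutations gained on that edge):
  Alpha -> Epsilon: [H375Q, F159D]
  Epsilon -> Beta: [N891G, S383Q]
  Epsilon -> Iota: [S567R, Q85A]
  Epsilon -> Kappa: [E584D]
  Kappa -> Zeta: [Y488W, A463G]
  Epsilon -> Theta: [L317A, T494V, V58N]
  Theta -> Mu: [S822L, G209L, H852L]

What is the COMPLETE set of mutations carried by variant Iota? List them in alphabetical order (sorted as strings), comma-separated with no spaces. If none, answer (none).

Answer: F159D,H375Q,Q85A,S567R

Derivation:
At Alpha: gained [] -> total []
At Epsilon: gained ['H375Q', 'F159D'] -> total ['F159D', 'H375Q']
At Iota: gained ['S567R', 'Q85A'] -> total ['F159D', 'H375Q', 'Q85A', 'S567R']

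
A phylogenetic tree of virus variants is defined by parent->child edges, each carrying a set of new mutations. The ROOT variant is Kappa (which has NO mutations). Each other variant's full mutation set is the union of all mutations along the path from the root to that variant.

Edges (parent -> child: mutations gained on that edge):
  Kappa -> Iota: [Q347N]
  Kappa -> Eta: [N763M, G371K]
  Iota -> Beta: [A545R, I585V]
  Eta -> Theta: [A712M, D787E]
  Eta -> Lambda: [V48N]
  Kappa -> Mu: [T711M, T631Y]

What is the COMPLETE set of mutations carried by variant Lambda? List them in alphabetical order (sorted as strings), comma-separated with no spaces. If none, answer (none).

Answer: G371K,N763M,V48N

Derivation:
At Kappa: gained [] -> total []
At Eta: gained ['N763M', 'G371K'] -> total ['G371K', 'N763M']
At Lambda: gained ['V48N'] -> total ['G371K', 'N763M', 'V48N']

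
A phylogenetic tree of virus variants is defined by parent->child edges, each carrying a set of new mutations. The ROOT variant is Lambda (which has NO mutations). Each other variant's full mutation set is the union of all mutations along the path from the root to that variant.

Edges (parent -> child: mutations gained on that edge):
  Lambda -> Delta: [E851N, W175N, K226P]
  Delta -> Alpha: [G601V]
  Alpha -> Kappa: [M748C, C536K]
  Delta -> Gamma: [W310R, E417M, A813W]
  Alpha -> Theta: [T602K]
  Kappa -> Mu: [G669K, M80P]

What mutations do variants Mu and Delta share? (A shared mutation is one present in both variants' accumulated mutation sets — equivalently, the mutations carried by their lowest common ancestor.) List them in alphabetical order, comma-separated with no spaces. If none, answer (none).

Accumulating mutations along path to Mu:
  At Lambda: gained [] -> total []
  At Delta: gained ['E851N', 'W175N', 'K226P'] -> total ['E851N', 'K226P', 'W175N']
  At Alpha: gained ['G601V'] -> total ['E851N', 'G601V', 'K226P', 'W175N']
  At Kappa: gained ['M748C', 'C536K'] -> total ['C536K', 'E851N', 'G601V', 'K226P', 'M748C', 'W175N']
  At Mu: gained ['G669K', 'M80P'] -> total ['C536K', 'E851N', 'G601V', 'G669K', 'K226P', 'M748C', 'M80P', 'W175N']
Mutations(Mu) = ['C536K', 'E851N', 'G601V', 'G669K', 'K226P', 'M748C', 'M80P', 'W175N']
Accumulating mutations along path to Delta:
  At Lambda: gained [] -> total []
  At Delta: gained ['E851N', 'W175N', 'K226P'] -> total ['E851N', 'K226P', 'W175N']
Mutations(Delta) = ['E851N', 'K226P', 'W175N']
Intersection: ['C536K', 'E851N', 'G601V', 'G669K', 'K226P', 'M748C', 'M80P', 'W175N'] ∩ ['E851N', 'K226P', 'W175N'] = ['E851N', 'K226P', 'W175N']

Answer: E851N,K226P,W175N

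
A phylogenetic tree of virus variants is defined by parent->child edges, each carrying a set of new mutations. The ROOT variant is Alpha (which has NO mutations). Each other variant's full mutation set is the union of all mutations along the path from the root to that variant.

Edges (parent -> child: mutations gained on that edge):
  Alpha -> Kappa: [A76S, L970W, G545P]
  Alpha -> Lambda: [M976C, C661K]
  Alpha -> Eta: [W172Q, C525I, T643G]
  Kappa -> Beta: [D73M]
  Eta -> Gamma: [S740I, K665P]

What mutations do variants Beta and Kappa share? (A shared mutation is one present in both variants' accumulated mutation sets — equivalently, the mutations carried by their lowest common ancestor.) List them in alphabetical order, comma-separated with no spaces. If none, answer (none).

Accumulating mutations along path to Beta:
  At Alpha: gained [] -> total []
  At Kappa: gained ['A76S', 'L970W', 'G545P'] -> total ['A76S', 'G545P', 'L970W']
  At Beta: gained ['D73M'] -> total ['A76S', 'D73M', 'G545P', 'L970W']
Mutations(Beta) = ['A76S', 'D73M', 'G545P', 'L970W']
Accumulating mutations along path to Kappa:
  At Alpha: gained [] -> total []
  At Kappa: gained ['A76S', 'L970W', 'G545P'] -> total ['A76S', 'G545P', 'L970W']
Mutations(Kappa) = ['A76S', 'G545P', 'L970W']
Intersection: ['A76S', 'D73M', 'G545P', 'L970W'] ∩ ['A76S', 'G545P', 'L970W'] = ['A76S', 'G545P', 'L970W']

Answer: A76S,G545P,L970W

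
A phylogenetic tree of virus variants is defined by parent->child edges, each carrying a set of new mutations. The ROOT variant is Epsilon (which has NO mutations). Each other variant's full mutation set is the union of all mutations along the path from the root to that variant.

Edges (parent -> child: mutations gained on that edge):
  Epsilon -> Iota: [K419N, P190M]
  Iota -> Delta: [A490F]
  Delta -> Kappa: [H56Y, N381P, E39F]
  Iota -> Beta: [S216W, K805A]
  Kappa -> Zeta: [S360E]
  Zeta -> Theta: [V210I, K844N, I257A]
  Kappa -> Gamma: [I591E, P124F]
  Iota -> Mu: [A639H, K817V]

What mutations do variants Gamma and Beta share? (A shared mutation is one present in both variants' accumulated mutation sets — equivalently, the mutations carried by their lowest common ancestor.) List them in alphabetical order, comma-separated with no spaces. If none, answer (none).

Answer: K419N,P190M

Derivation:
Accumulating mutations along path to Gamma:
  At Epsilon: gained [] -> total []
  At Iota: gained ['K419N', 'P190M'] -> total ['K419N', 'P190M']
  At Delta: gained ['A490F'] -> total ['A490F', 'K419N', 'P190M']
  At Kappa: gained ['H56Y', 'N381P', 'E39F'] -> total ['A490F', 'E39F', 'H56Y', 'K419N', 'N381P', 'P190M']
  At Gamma: gained ['I591E', 'P124F'] -> total ['A490F', 'E39F', 'H56Y', 'I591E', 'K419N', 'N381P', 'P124F', 'P190M']
Mutations(Gamma) = ['A490F', 'E39F', 'H56Y', 'I591E', 'K419N', 'N381P', 'P124F', 'P190M']
Accumulating mutations along path to Beta:
  At Epsilon: gained [] -> total []
  At Iota: gained ['K419N', 'P190M'] -> total ['K419N', 'P190M']
  At Beta: gained ['S216W', 'K805A'] -> total ['K419N', 'K805A', 'P190M', 'S216W']
Mutations(Beta) = ['K419N', 'K805A', 'P190M', 'S216W']
Intersection: ['A490F', 'E39F', 'H56Y', 'I591E', 'K419N', 'N381P', 'P124F', 'P190M'] ∩ ['K419N', 'K805A', 'P190M', 'S216W'] = ['K419N', 'P190M']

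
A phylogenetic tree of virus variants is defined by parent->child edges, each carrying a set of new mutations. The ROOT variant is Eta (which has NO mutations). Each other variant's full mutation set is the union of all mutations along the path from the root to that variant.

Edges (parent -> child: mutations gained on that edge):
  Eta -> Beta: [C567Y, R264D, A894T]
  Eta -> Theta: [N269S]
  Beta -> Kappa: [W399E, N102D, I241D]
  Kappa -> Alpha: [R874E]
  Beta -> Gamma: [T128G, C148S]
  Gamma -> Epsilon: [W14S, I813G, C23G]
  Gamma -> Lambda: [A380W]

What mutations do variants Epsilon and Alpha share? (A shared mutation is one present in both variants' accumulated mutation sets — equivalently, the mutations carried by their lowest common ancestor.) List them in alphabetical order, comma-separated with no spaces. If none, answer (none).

Accumulating mutations along path to Epsilon:
  At Eta: gained [] -> total []
  At Beta: gained ['C567Y', 'R264D', 'A894T'] -> total ['A894T', 'C567Y', 'R264D']
  At Gamma: gained ['T128G', 'C148S'] -> total ['A894T', 'C148S', 'C567Y', 'R264D', 'T128G']
  At Epsilon: gained ['W14S', 'I813G', 'C23G'] -> total ['A894T', 'C148S', 'C23G', 'C567Y', 'I813G', 'R264D', 'T128G', 'W14S']
Mutations(Epsilon) = ['A894T', 'C148S', 'C23G', 'C567Y', 'I813G', 'R264D', 'T128G', 'W14S']
Accumulating mutations along path to Alpha:
  At Eta: gained [] -> total []
  At Beta: gained ['C567Y', 'R264D', 'A894T'] -> total ['A894T', 'C567Y', 'R264D']
  At Kappa: gained ['W399E', 'N102D', 'I241D'] -> total ['A894T', 'C567Y', 'I241D', 'N102D', 'R264D', 'W399E']
  At Alpha: gained ['R874E'] -> total ['A894T', 'C567Y', 'I241D', 'N102D', 'R264D', 'R874E', 'W399E']
Mutations(Alpha) = ['A894T', 'C567Y', 'I241D', 'N102D', 'R264D', 'R874E', 'W399E']
Intersection: ['A894T', 'C148S', 'C23G', 'C567Y', 'I813G', 'R264D', 'T128G', 'W14S'] ∩ ['A894T', 'C567Y', 'I241D', 'N102D', 'R264D', 'R874E', 'W399E'] = ['A894T', 'C567Y', 'R264D']

Answer: A894T,C567Y,R264D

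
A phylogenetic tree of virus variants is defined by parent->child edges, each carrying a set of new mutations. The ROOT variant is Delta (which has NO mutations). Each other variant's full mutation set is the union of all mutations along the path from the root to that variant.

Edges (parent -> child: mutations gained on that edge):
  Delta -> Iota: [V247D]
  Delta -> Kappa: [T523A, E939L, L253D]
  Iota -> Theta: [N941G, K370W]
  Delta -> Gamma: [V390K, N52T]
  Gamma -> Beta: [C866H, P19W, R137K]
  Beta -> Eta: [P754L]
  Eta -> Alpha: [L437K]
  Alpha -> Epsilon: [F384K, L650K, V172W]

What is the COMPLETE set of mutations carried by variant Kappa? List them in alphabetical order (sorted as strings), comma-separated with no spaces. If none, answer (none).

Answer: E939L,L253D,T523A

Derivation:
At Delta: gained [] -> total []
At Kappa: gained ['T523A', 'E939L', 'L253D'] -> total ['E939L', 'L253D', 'T523A']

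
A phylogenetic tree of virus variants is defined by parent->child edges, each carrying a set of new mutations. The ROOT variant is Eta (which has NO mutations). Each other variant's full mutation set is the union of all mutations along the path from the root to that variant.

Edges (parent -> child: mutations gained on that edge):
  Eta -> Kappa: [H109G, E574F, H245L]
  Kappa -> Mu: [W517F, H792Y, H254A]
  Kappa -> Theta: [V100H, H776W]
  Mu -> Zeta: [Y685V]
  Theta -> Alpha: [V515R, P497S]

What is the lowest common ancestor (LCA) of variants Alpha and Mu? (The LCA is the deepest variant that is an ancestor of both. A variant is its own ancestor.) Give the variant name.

Path from root to Alpha: Eta -> Kappa -> Theta -> Alpha
  ancestors of Alpha: {Eta, Kappa, Theta, Alpha}
Path from root to Mu: Eta -> Kappa -> Mu
  ancestors of Mu: {Eta, Kappa, Mu}
Common ancestors: {Eta, Kappa}
Walk up from Mu: Mu (not in ancestors of Alpha), Kappa (in ancestors of Alpha), Eta (in ancestors of Alpha)
Deepest common ancestor (LCA) = Kappa

Answer: Kappa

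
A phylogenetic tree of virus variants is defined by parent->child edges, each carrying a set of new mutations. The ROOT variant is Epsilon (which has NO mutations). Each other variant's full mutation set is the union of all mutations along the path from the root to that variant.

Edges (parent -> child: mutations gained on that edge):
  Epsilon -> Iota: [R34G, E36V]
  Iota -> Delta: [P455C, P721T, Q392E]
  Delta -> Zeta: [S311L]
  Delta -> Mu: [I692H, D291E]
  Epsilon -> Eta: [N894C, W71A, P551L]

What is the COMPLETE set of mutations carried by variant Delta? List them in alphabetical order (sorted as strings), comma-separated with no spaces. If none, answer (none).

At Epsilon: gained [] -> total []
At Iota: gained ['R34G', 'E36V'] -> total ['E36V', 'R34G']
At Delta: gained ['P455C', 'P721T', 'Q392E'] -> total ['E36V', 'P455C', 'P721T', 'Q392E', 'R34G']

Answer: E36V,P455C,P721T,Q392E,R34G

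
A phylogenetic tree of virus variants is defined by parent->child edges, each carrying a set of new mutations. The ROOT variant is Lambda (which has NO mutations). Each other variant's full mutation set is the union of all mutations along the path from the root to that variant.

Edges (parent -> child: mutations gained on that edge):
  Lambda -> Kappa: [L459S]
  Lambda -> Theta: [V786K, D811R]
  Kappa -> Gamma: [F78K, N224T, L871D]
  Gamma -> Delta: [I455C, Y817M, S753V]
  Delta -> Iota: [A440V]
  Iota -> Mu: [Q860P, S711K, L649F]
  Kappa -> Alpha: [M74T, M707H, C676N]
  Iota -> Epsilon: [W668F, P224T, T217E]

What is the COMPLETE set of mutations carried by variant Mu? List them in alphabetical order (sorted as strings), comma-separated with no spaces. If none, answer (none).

At Lambda: gained [] -> total []
At Kappa: gained ['L459S'] -> total ['L459S']
At Gamma: gained ['F78K', 'N224T', 'L871D'] -> total ['F78K', 'L459S', 'L871D', 'N224T']
At Delta: gained ['I455C', 'Y817M', 'S753V'] -> total ['F78K', 'I455C', 'L459S', 'L871D', 'N224T', 'S753V', 'Y817M']
At Iota: gained ['A440V'] -> total ['A440V', 'F78K', 'I455C', 'L459S', 'L871D', 'N224T', 'S753V', 'Y817M']
At Mu: gained ['Q860P', 'S711K', 'L649F'] -> total ['A440V', 'F78K', 'I455C', 'L459S', 'L649F', 'L871D', 'N224T', 'Q860P', 'S711K', 'S753V', 'Y817M']

Answer: A440V,F78K,I455C,L459S,L649F,L871D,N224T,Q860P,S711K,S753V,Y817M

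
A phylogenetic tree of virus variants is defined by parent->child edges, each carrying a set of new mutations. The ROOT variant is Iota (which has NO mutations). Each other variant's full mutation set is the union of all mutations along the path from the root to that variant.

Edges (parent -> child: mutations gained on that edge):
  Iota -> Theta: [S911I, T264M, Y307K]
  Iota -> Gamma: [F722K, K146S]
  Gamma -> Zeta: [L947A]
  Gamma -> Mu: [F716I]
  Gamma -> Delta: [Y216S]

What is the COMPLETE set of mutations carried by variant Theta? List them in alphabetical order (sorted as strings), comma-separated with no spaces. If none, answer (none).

Answer: S911I,T264M,Y307K

Derivation:
At Iota: gained [] -> total []
At Theta: gained ['S911I', 'T264M', 'Y307K'] -> total ['S911I', 'T264M', 'Y307K']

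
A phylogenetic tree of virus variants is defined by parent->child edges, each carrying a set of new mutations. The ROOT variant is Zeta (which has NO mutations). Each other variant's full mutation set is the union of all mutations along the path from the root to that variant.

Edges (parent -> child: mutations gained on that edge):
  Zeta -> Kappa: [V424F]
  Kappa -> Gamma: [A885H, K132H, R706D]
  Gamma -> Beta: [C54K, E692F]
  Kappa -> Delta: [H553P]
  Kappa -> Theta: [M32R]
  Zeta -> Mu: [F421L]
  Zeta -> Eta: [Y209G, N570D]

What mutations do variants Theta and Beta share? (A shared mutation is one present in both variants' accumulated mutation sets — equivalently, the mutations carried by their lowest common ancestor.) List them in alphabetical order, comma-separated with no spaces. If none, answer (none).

Accumulating mutations along path to Theta:
  At Zeta: gained [] -> total []
  At Kappa: gained ['V424F'] -> total ['V424F']
  At Theta: gained ['M32R'] -> total ['M32R', 'V424F']
Mutations(Theta) = ['M32R', 'V424F']
Accumulating mutations along path to Beta:
  At Zeta: gained [] -> total []
  At Kappa: gained ['V424F'] -> total ['V424F']
  At Gamma: gained ['A885H', 'K132H', 'R706D'] -> total ['A885H', 'K132H', 'R706D', 'V424F']
  At Beta: gained ['C54K', 'E692F'] -> total ['A885H', 'C54K', 'E692F', 'K132H', 'R706D', 'V424F']
Mutations(Beta) = ['A885H', 'C54K', 'E692F', 'K132H', 'R706D', 'V424F']
Intersection: ['M32R', 'V424F'] ∩ ['A885H', 'C54K', 'E692F', 'K132H', 'R706D', 'V424F'] = ['V424F']

Answer: V424F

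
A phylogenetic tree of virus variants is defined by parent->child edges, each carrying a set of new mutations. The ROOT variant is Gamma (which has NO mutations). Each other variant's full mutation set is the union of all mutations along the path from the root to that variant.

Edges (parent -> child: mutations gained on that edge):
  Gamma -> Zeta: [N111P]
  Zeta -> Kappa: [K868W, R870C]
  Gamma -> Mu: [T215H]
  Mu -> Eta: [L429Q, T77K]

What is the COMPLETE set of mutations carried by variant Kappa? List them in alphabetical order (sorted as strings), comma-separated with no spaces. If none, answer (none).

Answer: K868W,N111P,R870C

Derivation:
At Gamma: gained [] -> total []
At Zeta: gained ['N111P'] -> total ['N111P']
At Kappa: gained ['K868W', 'R870C'] -> total ['K868W', 'N111P', 'R870C']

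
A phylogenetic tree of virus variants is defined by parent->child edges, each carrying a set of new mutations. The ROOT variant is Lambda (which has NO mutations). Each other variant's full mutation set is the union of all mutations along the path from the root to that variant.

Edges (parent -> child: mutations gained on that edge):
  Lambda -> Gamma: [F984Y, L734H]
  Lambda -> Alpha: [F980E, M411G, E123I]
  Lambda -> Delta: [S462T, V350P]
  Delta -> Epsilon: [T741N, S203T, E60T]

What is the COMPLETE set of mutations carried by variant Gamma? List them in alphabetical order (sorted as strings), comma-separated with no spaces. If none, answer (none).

Answer: F984Y,L734H

Derivation:
At Lambda: gained [] -> total []
At Gamma: gained ['F984Y', 'L734H'] -> total ['F984Y', 'L734H']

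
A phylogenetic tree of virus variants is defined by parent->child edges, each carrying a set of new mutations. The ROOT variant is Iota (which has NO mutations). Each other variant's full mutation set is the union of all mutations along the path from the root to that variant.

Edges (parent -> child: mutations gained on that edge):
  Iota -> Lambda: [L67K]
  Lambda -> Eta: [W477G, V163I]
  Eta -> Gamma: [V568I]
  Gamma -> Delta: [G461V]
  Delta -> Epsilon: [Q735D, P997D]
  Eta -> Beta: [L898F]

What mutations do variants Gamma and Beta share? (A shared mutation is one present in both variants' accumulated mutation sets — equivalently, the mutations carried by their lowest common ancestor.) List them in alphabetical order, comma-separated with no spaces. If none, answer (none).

Answer: L67K,V163I,W477G

Derivation:
Accumulating mutations along path to Gamma:
  At Iota: gained [] -> total []
  At Lambda: gained ['L67K'] -> total ['L67K']
  At Eta: gained ['W477G', 'V163I'] -> total ['L67K', 'V163I', 'W477G']
  At Gamma: gained ['V568I'] -> total ['L67K', 'V163I', 'V568I', 'W477G']
Mutations(Gamma) = ['L67K', 'V163I', 'V568I', 'W477G']
Accumulating mutations along path to Beta:
  At Iota: gained [] -> total []
  At Lambda: gained ['L67K'] -> total ['L67K']
  At Eta: gained ['W477G', 'V163I'] -> total ['L67K', 'V163I', 'W477G']
  At Beta: gained ['L898F'] -> total ['L67K', 'L898F', 'V163I', 'W477G']
Mutations(Beta) = ['L67K', 'L898F', 'V163I', 'W477G']
Intersection: ['L67K', 'V163I', 'V568I', 'W477G'] ∩ ['L67K', 'L898F', 'V163I', 'W477G'] = ['L67K', 'V163I', 'W477G']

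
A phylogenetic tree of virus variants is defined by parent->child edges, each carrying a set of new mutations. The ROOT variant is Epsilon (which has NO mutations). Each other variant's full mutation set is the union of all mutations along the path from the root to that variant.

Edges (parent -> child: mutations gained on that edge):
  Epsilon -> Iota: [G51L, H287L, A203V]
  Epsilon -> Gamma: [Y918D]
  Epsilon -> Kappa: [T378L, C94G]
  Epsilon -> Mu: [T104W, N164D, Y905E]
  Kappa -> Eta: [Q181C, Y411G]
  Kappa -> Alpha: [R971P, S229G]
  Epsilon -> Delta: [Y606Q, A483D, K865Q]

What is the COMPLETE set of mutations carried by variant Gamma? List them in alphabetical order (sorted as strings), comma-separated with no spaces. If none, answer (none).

Answer: Y918D

Derivation:
At Epsilon: gained [] -> total []
At Gamma: gained ['Y918D'] -> total ['Y918D']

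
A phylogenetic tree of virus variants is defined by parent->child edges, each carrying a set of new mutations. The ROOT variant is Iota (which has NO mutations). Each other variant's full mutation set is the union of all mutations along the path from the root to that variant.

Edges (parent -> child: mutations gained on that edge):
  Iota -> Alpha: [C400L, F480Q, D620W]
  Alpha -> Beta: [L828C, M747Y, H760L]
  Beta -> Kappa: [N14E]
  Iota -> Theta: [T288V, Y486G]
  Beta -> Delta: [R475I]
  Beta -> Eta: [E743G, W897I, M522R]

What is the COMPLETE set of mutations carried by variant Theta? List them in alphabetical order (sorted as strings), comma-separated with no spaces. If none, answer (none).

Answer: T288V,Y486G

Derivation:
At Iota: gained [] -> total []
At Theta: gained ['T288V', 'Y486G'] -> total ['T288V', 'Y486G']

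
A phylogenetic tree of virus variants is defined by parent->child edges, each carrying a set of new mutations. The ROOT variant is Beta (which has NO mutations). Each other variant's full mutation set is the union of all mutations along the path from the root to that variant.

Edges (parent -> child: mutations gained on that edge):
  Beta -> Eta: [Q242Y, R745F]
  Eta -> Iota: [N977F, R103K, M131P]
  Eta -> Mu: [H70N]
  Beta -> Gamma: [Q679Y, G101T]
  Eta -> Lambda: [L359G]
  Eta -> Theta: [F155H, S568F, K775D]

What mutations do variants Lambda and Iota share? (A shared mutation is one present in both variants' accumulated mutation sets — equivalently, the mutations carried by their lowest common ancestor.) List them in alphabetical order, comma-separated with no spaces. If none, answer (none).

Answer: Q242Y,R745F

Derivation:
Accumulating mutations along path to Lambda:
  At Beta: gained [] -> total []
  At Eta: gained ['Q242Y', 'R745F'] -> total ['Q242Y', 'R745F']
  At Lambda: gained ['L359G'] -> total ['L359G', 'Q242Y', 'R745F']
Mutations(Lambda) = ['L359G', 'Q242Y', 'R745F']
Accumulating mutations along path to Iota:
  At Beta: gained [] -> total []
  At Eta: gained ['Q242Y', 'R745F'] -> total ['Q242Y', 'R745F']
  At Iota: gained ['N977F', 'R103K', 'M131P'] -> total ['M131P', 'N977F', 'Q242Y', 'R103K', 'R745F']
Mutations(Iota) = ['M131P', 'N977F', 'Q242Y', 'R103K', 'R745F']
Intersection: ['L359G', 'Q242Y', 'R745F'] ∩ ['M131P', 'N977F', 'Q242Y', 'R103K', 'R745F'] = ['Q242Y', 'R745F']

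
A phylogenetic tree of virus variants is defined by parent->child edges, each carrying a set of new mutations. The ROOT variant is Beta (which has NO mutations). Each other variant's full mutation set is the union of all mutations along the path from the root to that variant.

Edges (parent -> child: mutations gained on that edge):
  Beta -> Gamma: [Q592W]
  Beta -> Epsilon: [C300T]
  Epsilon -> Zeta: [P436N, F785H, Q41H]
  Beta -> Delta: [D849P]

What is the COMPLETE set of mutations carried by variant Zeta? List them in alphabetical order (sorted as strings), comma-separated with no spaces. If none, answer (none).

At Beta: gained [] -> total []
At Epsilon: gained ['C300T'] -> total ['C300T']
At Zeta: gained ['P436N', 'F785H', 'Q41H'] -> total ['C300T', 'F785H', 'P436N', 'Q41H']

Answer: C300T,F785H,P436N,Q41H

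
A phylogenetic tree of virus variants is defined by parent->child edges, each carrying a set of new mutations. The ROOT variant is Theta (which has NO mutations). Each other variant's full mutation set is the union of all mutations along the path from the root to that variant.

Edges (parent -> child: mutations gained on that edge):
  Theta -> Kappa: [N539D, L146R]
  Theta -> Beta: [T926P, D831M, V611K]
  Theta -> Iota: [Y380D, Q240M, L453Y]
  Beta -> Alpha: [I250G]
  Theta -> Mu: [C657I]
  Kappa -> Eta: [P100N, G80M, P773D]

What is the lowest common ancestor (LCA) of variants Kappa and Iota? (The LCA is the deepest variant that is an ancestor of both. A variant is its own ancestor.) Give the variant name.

Answer: Theta

Derivation:
Path from root to Kappa: Theta -> Kappa
  ancestors of Kappa: {Theta, Kappa}
Path from root to Iota: Theta -> Iota
  ancestors of Iota: {Theta, Iota}
Common ancestors: {Theta}
Walk up from Iota: Iota (not in ancestors of Kappa), Theta (in ancestors of Kappa)
Deepest common ancestor (LCA) = Theta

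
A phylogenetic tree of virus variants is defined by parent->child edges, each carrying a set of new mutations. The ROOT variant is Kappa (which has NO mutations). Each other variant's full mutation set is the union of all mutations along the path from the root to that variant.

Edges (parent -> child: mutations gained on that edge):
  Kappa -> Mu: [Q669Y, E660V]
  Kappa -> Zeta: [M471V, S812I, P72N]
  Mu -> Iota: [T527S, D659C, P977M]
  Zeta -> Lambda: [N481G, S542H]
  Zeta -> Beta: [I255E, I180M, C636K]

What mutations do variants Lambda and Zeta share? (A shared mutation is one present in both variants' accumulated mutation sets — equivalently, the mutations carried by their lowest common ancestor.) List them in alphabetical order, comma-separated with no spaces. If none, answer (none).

Accumulating mutations along path to Lambda:
  At Kappa: gained [] -> total []
  At Zeta: gained ['M471V', 'S812I', 'P72N'] -> total ['M471V', 'P72N', 'S812I']
  At Lambda: gained ['N481G', 'S542H'] -> total ['M471V', 'N481G', 'P72N', 'S542H', 'S812I']
Mutations(Lambda) = ['M471V', 'N481G', 'P72N', 'S542H', 'S812I']
Accumulating mutations along path to Zeta:
  At Kappa: gained [] -> total []
  At Zeta: gained ['M471V', 'S812I', 'P72N'] -> total ['M471V', 'P72N', 'S812I']
Mutations(Zeta) = ['M471V', 'P72N', 'S812I']
Intersection: ['M471V', 'N481G', 'P72N', 'S542H', 'S812I'] ∩ ['M471V', 'P72N', 'S812I'] = ['M471V', 'P72N', 'S812I']

Answer: M471V,P72N,S812I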